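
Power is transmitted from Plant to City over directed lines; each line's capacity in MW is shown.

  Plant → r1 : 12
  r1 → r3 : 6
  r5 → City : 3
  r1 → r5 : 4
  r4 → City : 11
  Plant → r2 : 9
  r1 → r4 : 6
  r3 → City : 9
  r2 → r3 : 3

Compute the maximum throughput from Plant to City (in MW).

15

Augment Plant→r1→r3→City: bottleneck 6, flow now 6.
Augment Plant→r1→r4→City: bottleneck 6, flow now 12.
Augment Plant→r2→r3→City: bottleneck 3, flow now 15.
No augmenting path remains; maximum flow = 15.
In the residual graph, reachable from Plant: {Plant, r2}.
Min-cut edges: Plant→r1 (12), r2→r3 (3); capacity 12 + 3 = 15.
This cut is saturated, so no flow can exceed 15.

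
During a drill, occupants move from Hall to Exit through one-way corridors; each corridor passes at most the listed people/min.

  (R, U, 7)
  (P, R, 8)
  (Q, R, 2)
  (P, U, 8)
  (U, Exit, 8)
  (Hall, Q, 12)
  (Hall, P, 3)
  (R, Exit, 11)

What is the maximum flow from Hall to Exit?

Augment Hall→P→R→Exit: bottleneck 3, flow now 3.
Augment Hall→Q→R→Exit: bottleneck 2, flow now 5.
No augmenting path remains; maximum flow = 5.
In the residual graph, reachable from Hall: {Hall, Q}.
Min-cut edges: Hall→P (3), Q→R (2); capacity 3 + 2 = 5.
This cut is saturated, so no flow can exceed 5.

5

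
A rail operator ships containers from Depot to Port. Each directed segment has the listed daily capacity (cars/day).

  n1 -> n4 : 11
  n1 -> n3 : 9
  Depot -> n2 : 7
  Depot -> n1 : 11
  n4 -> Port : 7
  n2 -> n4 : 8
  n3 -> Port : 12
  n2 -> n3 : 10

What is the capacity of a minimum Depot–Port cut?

Augment Depot→n1→n3→Port: bottleneck 9, flow now 9.
Augment Depot→n1→n4→Port: bottleneck 2, flow now 11.
Augment Depot→n2→n3→Port: bottleneck 3, flow now 14.
Augment Depot→n2→n4→Port: bottleneck 4, flow now 18.
No augmenting path remains; maximum flow = 18.
By max-flow min-cut, the minimum cut capacity equals the max flow.
In the residual graph, reachable from Depot: {Depot}.
Min-cut edges: Depot→n1 (11), Depot→n2 (7); capacity 11 + 7 = 18.

18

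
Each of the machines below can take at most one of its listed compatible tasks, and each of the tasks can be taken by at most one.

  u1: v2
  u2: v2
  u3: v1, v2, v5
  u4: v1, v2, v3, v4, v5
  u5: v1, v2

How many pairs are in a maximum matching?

Unit-capacity flow: source→left, listed edges, right→sink; max matching = max flow.
Augmenting path u1→v2 (+1); matched 1.
Augmenting path u3→v1 (+1); matched 2.
Augmenting path u4→v3 (+1); matched 3.
Augmenting path u5→v1→u3→v5 (+1); matched 4.
No augmenting path remains; maximum matching = 4.
König certificate: {u3, u4, u5, v2} is a vertex cover of size 4 (every listed pair touches it), so no matching can be larger.

4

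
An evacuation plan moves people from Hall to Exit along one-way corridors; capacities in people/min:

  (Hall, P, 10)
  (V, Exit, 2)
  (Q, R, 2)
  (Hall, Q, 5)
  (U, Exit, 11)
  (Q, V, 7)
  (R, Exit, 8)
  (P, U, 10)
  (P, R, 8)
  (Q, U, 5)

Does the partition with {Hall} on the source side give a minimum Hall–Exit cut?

Yes — it is a minimum cut (capacity 15).

Given cut capacity: 10 + 5 = 15.
Augment Hall→P→R→Exit: bottleneck 8, flow now 8.
Augment Hall→P→U→Exit: bottleneck 2, flow now 10.
Augment Hall→Q→U→Exit: bottleneck 5, flow now 15.
No augmenting path remains; maximum flow = 15.
Cut capacity 15 equals the max flow, so it is a minimum cut.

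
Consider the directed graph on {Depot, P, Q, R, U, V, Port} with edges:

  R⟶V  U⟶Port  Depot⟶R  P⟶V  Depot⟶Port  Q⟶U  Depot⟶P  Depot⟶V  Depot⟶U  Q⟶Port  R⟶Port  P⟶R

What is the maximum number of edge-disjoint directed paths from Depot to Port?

3

Assign every edge capacity 1; by Menger, the answer equals the max flow.
Path Depot→Port (+1); total 1.
Path Depot→R→Port (+1); total 2.
Path Depot→U→Port (+1); total 3.
No residual Depot→Port path; max flow = 3.
Certifying cut of size 3: {Depot→Port, Depot→U, R→Port}.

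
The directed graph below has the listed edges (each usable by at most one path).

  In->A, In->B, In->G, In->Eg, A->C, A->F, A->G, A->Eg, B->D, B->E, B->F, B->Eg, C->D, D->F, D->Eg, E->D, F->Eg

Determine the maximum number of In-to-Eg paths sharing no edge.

3

Assign every edge capacity 1; by Menger, the answer equals the max flow.
Path In→Eg (+1); total 1.
Path In→A→Eg (+1); total 2.
Path In→B→Eg (+1); total 3.
No residual In→Eg path; max flow = 3.
Certifying cut of size 3: {In→A, In→B, In→Eg}.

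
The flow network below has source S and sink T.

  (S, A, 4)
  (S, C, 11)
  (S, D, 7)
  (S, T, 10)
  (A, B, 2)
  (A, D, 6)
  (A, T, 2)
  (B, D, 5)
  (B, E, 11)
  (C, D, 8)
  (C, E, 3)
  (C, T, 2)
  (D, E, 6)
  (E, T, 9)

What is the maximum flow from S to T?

23

Augment S→T: bottleneck 10, flow now 10.
Augment S→A→T: bottleneck 2, flow now 12.
Augment S→C→T: bottleneck 2, flow now 14.
Augment S→C→E→T: bottleneck 3, flow now 17.
Augment S→D→E→T: bottleneck 6, flow now 23.
No augmenting path remains; maximum flow = 23.
In the residual graph, reachable from S: {S, A, B, C, D, E}.
Min-cut edges: S→T (10), A→T (2), C→T (2), E→T (9); capacity 10 + 2 + 2 + 9 = 23.
This cut is saturated, so no flow can exceed 23.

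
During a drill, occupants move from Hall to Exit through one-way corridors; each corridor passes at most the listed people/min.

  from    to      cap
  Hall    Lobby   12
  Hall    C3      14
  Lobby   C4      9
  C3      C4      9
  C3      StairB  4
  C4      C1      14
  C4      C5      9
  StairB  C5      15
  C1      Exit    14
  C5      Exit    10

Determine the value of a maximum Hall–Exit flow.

22

Augment Hall→Lobby→C4→C1→Exit: bottleneck 9, flow now 9.
Augment Hall→C3→C4→C1→Exit: bottleneck 5, flow now 14.
Augment Hall→C3→C4→C5→Exit: bottleneck 4, flow now 18.
Augment Hall→C3→StairB→C5→Exit: bottleneck 4, flow now 22.
No augmenting path remains; maximum flow = 22.
In the residual graph, reachable from Hall: {Hall, Lobby, C3}.
Min-cut edges: Lobby→C4 (9), C3→C4 (9), C3→StairB (4); capacity 9 + 9 + 4 = 22.
This cut is saturated, so no flow can exceed 22.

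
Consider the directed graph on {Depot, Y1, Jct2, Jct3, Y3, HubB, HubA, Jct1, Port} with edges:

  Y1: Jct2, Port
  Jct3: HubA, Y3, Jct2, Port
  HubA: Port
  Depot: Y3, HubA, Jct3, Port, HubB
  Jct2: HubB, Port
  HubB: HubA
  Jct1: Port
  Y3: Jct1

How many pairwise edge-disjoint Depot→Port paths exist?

Assign every edge capacity 1; by Menger, the answer equals the max flow.
Path Depot→Port (+1); total 1.
Path Depot→Jct3→Port (+1); total 2.
Path Depot→HubA→Port (+1); total 3.
Path Depot→Y3→Jct1→Port (+1); total 4.
No residual Depot→Port path; max flow = 4.
Certifying cut of size 4: {Depot→Jct3, Depot→Port, Depot→Y3, HubA→Port}.

4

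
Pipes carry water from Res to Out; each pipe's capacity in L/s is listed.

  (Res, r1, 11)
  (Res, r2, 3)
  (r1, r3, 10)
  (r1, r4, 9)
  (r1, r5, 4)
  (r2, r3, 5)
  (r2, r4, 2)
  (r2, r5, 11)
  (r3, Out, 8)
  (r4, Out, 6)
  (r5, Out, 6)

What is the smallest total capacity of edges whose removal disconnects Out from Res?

Augment Res→r1→r3→Out: bottleneck 8, flow now 8.
Augment Res→r1→r4→Out: bottleneck 3, flow now 11.
Augment Res→r2→r4→Out: bottleneck 2, flow now 13.
Augment Res→r2→r5→Out: bottleneck 1, flow now 14.
No augmenting path remains; maximum flow = 14.
By max-flow min-cut, the minimum cut capacity equals the max flow.
In the residual graph, reachable from Res: {Res}.
Min-cut edges: Res→r1 (11), Res→r2 (3); capacity 11 + 3 = 14.

14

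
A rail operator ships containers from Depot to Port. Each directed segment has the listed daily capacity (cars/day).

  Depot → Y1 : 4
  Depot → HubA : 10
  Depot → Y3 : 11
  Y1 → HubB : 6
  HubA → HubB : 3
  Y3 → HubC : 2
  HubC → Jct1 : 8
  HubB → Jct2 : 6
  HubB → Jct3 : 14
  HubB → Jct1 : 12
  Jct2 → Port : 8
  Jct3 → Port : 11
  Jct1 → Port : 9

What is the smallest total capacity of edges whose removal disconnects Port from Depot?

9

Augment Depot→Y1→HubB→Jct2→Port: bottleneck 4, flow now 4.
Augment Depot→HubA→HubB→Jct2→Port: bottleneck 2, flow now 6.
Augment Depot→HubA→HubB→Jct3→Port: bottleneck 1, flow now 7.
Augment Depot→Y3→HubC→Jct1→Port: bottleneck 2, flow now 9.
No augmenting path remains; maximum flow = 9.
By max-flow min-cut, the minimum cut capacity equals the max flow.
In the residual graph, reachable from Depot: {Depot, HubA, Y3}.
Min-cut edges: Depot→Y1 (4), HubA→HubB (3), Y3→HubC (2); capacity 4 + 3 + 2 = 9.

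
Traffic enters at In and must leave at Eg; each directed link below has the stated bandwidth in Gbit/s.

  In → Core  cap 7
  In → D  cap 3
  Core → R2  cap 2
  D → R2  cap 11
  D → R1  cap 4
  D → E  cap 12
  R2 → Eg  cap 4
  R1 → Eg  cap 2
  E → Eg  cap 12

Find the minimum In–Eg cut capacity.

Augment In→Core→R2→Eg: bottleneck 2, flow now 2.
Augment In→D→R2→Eg: bottleneck 2, flow now 4.
Augment In→D→R1→Eg: bottleneck 1, flow now 5.
No augmenting path remains; maximum flow = 5.
By max-flow min-cut, the minimum cut capacity equals the max flow.
In the residual graph, reachable from In: {In, Core}.
Min-cut edges: In→D (3), Core→R2 (2); capacity 3 + 2 = 5.

5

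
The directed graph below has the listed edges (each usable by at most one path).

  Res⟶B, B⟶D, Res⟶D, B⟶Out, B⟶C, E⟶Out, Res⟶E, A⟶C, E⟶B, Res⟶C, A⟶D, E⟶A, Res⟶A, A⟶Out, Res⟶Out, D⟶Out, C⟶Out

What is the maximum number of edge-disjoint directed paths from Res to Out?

Assign every edge capacity 1; by Menger, the answer equals the max flow.
Path Res→Out (+1); total 1.
Path Res→A→Out (+1); total 2.
Path Res→B→Out (+1); total 3.
Path Res→C→Out (+1); total 4.
Path Res→D→Out (+1); total 5.
Path Res→E→Out (+1); total 6.
No residual Res→Out path; max flow = 6.
Certifying cut of size 6: {Res→A, Res→B, Res→C, Res→D, Res→E, Res→Out}.

6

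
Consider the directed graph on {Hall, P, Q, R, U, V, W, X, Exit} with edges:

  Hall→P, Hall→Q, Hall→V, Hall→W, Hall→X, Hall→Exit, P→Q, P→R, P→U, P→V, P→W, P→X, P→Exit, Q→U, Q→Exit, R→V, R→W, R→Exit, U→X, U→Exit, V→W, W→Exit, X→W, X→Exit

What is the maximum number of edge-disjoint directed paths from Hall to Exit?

Assign every edge capacity 1; by Menger, the answer equals the max flow.
Path Hall→Exit (+1); total 1.
Path Hall→P→Exit (+1); total 2.
Path Hall→Q→Exit (+1); total 3.
Path Hall→W→Exit (+1); total 4.
Path Hall→X→Exit (+1); total 5.
No residual Hall→Exit path; max flow = 5.
Certifying cut of size 5: {Hall→Exit, Hall→P, Hall→Q, Hall→X, W→Exit}.

5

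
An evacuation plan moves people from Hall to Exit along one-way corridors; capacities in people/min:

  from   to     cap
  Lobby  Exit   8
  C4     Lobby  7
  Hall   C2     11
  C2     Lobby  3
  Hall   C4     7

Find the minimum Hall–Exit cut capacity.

8

Augment Hall→C2→Lobby→Exit: bottleneck 3, flow now 3.
Augment Hall→C4→Lobby→Exit: bottleneck 5, flow now 8.
No augmenting path remains; maximum flow = 8.
By max-flow min-cut, the minimum cut capacity equals the max flow.
In the residual graph, reachable from Hall: {Hall, C2, C4, Lobby}.
Min-cut edges: Lobby→Exit (8); capacity 8 = 8.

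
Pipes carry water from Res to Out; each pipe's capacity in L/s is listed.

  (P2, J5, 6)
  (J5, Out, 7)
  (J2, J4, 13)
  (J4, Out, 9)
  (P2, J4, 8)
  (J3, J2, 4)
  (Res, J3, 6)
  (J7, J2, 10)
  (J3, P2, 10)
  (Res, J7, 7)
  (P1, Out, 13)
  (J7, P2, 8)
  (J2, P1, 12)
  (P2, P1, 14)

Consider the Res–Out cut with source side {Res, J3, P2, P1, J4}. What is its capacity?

Edges leaving {Res, J3, P2, P1, J4}: Res→J7 (7), J3→J2 (4), P2→J5 (6), P1→Out (13), J4→Out (9).
Cut capacity = 7 + 4 + 6 + 13 + 9 = 39.

39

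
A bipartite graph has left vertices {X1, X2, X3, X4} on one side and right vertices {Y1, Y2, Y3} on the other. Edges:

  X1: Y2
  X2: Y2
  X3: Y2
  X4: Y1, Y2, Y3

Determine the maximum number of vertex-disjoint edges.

2

Unit-capacity flow: source→left, listed edges, right→sink; max matching = max flow.
Augmenting path X1→Y2 (+1); matched 1.
Augmenting path X4→Y1 (+1); matched 2.
No augmenting path remains; maximum matching = 2.
König certificate: {X4, Y2} is a vertex cover of size 2 (every listed pair touches it), so no matching can be larger.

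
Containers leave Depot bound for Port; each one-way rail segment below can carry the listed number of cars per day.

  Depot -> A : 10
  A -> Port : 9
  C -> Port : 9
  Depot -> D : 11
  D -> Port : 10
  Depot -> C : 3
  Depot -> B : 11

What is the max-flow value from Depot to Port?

Augment Depot→A→Port: bottleneck 9, flow now 9.
Augment Depot→C→Port: bottleneck 3, flow now 12.
Augment Depot→D→Port: bottleneck 10, flow now 22.
No augmenting path remains; maximum flow = 22.
In the residual graph, reachable from Depot: {Depot, A, B, D}.
Min-cut edges: Depot→C (3), A→Port (9), D→Port (10); capacity 3 + 9 + 10 = 22.
This cut is saturated, so no flow can exceed 22.

22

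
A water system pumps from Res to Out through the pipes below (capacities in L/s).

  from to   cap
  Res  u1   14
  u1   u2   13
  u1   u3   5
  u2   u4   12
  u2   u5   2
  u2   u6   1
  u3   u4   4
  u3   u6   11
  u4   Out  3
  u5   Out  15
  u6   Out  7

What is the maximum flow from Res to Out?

Augment Res→u1→u2→u4→Out: bottleneck 3, flow now 3.
Augment Res→u1→u2→u5→Out: bottleneck 2, flow now 5.
Augment Res→u1→u2→u6→Out: bottleneck 1, flow now 6.
Augment Res→u1→u3→u6→Out: bottleneck 5, flow now 11.
No augmenting path remains; maximum flow = 11.
In the residual graph, reachable from Res: {Res, u1, u2, u4}.
Min-cut edges: u1→u3 (5), u2→u5 (2), u2→u6 (1), u4→Out (3); capacity 5 + 2 + 1 + 3 = 11.
This cut is saturated, so no flow can exceed 11.

11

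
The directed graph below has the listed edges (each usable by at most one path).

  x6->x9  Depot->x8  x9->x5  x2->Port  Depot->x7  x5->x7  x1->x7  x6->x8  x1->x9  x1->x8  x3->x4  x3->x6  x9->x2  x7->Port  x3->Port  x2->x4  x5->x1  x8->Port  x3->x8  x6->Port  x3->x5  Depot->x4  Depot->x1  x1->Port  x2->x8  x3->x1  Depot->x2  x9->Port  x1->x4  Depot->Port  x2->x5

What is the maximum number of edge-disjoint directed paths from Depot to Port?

Assign every edge capacity 1; by Menger, the answer equals the max flow.
Path Depot→Port (+1); total 1.
Path Depot→x1→Port (+1); total 2.
Path Depot→x2→Port (+1); total 3.
Path Depot→x7→Port (+1); total 4.
Path Depot→x8→Port (+1); total 5.
No residual Depot→Port path; max flow = 5.
Certifying cut of size 5: {Depot→Port, Depot→x1, Depot→x2, Depot→x7, Depot→x8}.

5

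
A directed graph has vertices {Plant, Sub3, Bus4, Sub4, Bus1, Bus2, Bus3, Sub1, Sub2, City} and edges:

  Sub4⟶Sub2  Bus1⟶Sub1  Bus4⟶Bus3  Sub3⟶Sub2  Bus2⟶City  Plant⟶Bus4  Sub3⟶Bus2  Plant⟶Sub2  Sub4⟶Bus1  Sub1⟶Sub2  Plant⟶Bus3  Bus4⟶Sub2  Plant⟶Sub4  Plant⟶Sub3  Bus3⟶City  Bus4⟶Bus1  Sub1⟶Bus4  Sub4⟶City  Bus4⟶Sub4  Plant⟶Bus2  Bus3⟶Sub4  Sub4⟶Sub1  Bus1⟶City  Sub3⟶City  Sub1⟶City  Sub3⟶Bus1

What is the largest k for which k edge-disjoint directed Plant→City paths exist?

5

Assign every edge capacity 1; by Menger, the answer equals the max flow.
Path Plant→Sub3→City (+1); total 1.
Path Plant→Sub4→City (+1); total 2.
Path Plant→Bus2→City (+1); total 3.
Path Plant→Bus3→City (+1); total 4.
Path Plant→Bus4→Bus1→City (+1); total 5.
No residual Plant→City path; max flow = 5.
Certifying cut of size 5: {Plant→Bus2, Plant→Bus3, Plant→Bus4, Plant→Sub3, Plant→Sub4}.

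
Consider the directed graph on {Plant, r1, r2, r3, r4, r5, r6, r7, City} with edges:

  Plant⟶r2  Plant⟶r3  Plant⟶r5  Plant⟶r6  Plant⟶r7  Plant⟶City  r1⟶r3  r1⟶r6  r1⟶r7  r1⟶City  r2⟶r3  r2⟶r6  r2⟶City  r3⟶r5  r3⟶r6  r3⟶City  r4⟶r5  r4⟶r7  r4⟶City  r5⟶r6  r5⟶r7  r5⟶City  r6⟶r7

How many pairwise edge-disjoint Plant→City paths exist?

Assign every edge capacity 1; by Menger, the answer equals the max flow.
Path Plant→City (+1); total 1.
Path Plant→r2→City (+1); total 2.
Path Plant→r3→City (+1); total 3.
Path Plant→r5→City (+1); total 4.
No residual Plant→City path; max flow = 4.
Certifying cut of size 4: {Plant→City, Plant→r2, Plant→r3, Plant→r5}.

4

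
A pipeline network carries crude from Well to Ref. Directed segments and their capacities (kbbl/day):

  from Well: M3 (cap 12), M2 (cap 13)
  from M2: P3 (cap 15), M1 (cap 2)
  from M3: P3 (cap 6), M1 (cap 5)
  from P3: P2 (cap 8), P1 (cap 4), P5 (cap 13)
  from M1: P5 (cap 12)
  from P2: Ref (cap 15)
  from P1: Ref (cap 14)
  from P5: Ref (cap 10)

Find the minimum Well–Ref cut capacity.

22

Augment Well→M2→P3→P2→Ref: bottleneck 8, flow now 8.
Augment Well→M2→P3→P1→Ref: bottleneck 4, flow now 12.
Augment Well→M2→P3→P5→Ref: bottleneck 1, flow now 13.
Augment Well→M3→P3→P5→Ref: bottleneck 6, flow now 19.
Augment Well→M3→M1→P5→Ref: bottleneck 3, flow now 22.
No augmenting path remains; maximum flow = 22.
By max-flow min-cut, the minimum cut capacity equals the max flow.
In the residual graph, reachable from Well: {Well, M2, M3, P3, M1, P5}.
Min-cut edges: P3→P2 (8), P3→P1 (4), P5→Ref (10); capacity 8 + 4 + 10 = 22.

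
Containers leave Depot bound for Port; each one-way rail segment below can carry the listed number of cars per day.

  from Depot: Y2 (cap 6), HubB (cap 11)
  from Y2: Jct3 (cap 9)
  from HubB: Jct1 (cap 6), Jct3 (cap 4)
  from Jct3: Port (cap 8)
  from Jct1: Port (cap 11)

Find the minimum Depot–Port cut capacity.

Augment Depot→Y2→Jct3→Port: bottleneck 6, flow now 6.
Augment Depot→HubB→Jct3→Port: bottleneck 2, flow now 8.
Augment Depot→HubB→Jct1→Port: bottleneck 6, flow now 14.
No augmenting path remains; maximum flow = 14.
By max-flow min-cut, the minimum cut capacity equals the max flow.
In the residual graph, reachable from Depot: {Depot, Y2, HubB, Jct3}.
Min-cut edges: HubB→Jct1 (6), Jct3→Port (8); capacity 6 + 8 = 14.

14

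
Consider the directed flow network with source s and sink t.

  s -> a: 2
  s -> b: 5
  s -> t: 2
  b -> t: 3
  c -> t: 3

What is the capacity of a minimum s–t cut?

5

Augment s→t: bottleneck 2, flow now 2.
Augment s→b→t: bottleneck 3, flow now 5.
No augmenting path remains; maximum flow = 5.
By max-flow min-cut, the minimum cut capacity equals the max flow.
In the residual graph, reachable from s: {s, a, b}.
Min-cut edges: s→t (2), b→t (3); capacity 2 + 3 = 5.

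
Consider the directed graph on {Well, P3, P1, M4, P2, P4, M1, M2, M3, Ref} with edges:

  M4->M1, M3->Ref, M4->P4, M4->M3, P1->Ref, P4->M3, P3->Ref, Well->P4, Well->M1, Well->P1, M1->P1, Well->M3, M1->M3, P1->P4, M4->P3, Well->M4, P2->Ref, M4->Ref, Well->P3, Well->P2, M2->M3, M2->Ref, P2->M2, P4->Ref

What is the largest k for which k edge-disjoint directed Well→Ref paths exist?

Assign every edge capacity 1; by Menger, the answer equals the max flow.
Path Well→P3→Ref (+1); total 1.
Path Well→P1→Ref (+1); total 2.
Path Well→M4→Ref (+1); total 3.
Path Well→P2→Ref (+1); total 4.
Path Well→P4→Ref (+1); total 5.
Path Well→M3→Ref (+1); total 6.
No residual Well→Ref path; max flow = 6.
Certifying cut of size 6: {M3→Ref, P1→Ref, P4→Ref, Well→M4, Well→P2, Well→P3}.

6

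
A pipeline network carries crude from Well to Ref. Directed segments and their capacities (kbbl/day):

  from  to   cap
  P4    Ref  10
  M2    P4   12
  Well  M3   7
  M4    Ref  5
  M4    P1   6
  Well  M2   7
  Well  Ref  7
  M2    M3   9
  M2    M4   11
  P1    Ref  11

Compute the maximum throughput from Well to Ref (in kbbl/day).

14

Augment Well→Ref: bottleneck 7, flow now 7.
Augment Well→M2→M4→Ref: bottleneck 5, flow now 12.
Augment Well→M2→P4→Ref: bottleneck 2, flow now 14.
No augmenting path remains; maximum flow = 14.
In the residual graph, reachable from Well: {Well, M3}.
Min-cut edges: Well→M2 (7), Well→Ref (7); capacity 7 + 7 = 14.
This cut is saturated, so no flow can exceed 14.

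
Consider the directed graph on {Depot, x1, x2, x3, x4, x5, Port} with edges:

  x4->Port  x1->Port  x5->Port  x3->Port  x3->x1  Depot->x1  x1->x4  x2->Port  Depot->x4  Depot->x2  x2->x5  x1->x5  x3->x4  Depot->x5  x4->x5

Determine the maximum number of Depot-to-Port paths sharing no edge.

Assign every edge capacity 1; by Menger, the answer equals the max flow.
Path Depot→x1→Port (+1); total 1.
Path Depot→x2→Port (+1); total 2.
Path Depot→x4→Port (+1); total 3.
Path Depot→x5→Port (+1); total 4.
No residual Depot→Port path; max flow = 4.
Certifying cut of size 4: {Depot→x1, Depot→x2, Depot→x4, Depot→x5}.

4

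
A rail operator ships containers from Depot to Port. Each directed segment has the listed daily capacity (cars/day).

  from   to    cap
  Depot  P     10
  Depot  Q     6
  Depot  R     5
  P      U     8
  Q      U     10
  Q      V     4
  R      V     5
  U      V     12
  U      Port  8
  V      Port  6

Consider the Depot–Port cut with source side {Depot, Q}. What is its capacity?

29

Edges leaving {Depot, Q}: Depot→P (10), Depot→R (5), Q→U (10), Q→V (4).
Cut capacity = 10 + 5 + 10 + 4 = 29.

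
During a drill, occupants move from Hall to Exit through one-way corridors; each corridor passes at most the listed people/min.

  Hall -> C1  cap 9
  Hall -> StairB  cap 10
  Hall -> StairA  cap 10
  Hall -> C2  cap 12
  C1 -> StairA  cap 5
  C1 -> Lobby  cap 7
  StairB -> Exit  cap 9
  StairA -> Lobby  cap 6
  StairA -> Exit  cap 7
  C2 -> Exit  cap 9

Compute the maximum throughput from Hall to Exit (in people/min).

Augment Hall→StairB→Exit: bottleneck 9, flow now 9.
Augment Hall→StairA→Exit: bottleneck 7, flow now 16.
Augment Hall→C2→Exit: bottleneck 9, flow now 25.
No augmenting path remains; maximum flow = 25.
In the residual graph, reachable from Hall: {Hall, C1, StairB, StairA, C2, Lobby}.
Min-cut edges: StairB→Exit (9), StairA→Exit (7), C2→Exit (9); capacity 9 + 7 + 9 = 25.
This cut is saturated, so no flow can exceed 25.

25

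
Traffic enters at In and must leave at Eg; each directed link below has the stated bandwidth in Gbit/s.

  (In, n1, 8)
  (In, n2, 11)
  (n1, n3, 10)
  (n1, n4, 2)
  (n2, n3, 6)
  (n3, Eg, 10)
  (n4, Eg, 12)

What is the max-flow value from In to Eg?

12

Augment In→n1→n3→Eg: bottleneck 8, flow now 8.
Augment In→n2→n3→Eg: bottleneck 2, flow now 10.
Augment In→n2→n3→n1→n4→Eg: bottleneck 2, flow now 12. (uses reverse residual edge)
No augmenting path remains; maximum flow = 12.
In the residual graph, reachable from In: {In, n1, n2, n3}.
Min-cut edges: n1→n4 (2), n3→Eg (10); capacity 2 + 10 = 12.
This cut is saturated, so no flow can exceed 12.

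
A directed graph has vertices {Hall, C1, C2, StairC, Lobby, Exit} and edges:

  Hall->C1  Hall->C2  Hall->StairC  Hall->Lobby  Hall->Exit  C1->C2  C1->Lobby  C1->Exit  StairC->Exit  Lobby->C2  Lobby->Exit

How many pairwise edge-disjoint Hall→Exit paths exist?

4

Assign every edge capacity 1; by Menger, the answer equals the max flow.
Path Hall→Exit (+1); total 1.
Path Hall→C1→Exit (+1); total 2.
Path Hall→StairC→Exit (+1); total 3.
Path Hall→Lobby→Exit (+1); total 4.
No residual Hall→Exit path; max flow = 4.
Certifying cut of size 4: {Hall→C1, Hall→Exit, Hall→Lobby, Hall→StairC}.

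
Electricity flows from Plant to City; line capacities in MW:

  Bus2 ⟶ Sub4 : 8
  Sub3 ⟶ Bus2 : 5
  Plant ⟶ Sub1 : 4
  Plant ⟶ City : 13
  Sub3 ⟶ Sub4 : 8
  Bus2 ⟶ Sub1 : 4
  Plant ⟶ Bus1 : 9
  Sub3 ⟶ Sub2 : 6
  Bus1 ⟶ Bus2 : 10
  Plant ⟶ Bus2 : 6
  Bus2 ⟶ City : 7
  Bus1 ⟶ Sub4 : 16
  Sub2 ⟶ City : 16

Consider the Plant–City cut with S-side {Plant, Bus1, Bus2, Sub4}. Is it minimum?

No — its capacity is 28, but the minimum cut has capacity 20.

Given cut capacity: 4 + 13 + 4 + 7 = 28.
Augment Plant→City: bottleneck 13, flow now 13.
Augment Plant→Bus2→City: bottleneck 6, flow now 19.
Augment Plant→Bus1→Bus2→City: bottleneck 1, flow now 20.
No augmenting path remains; maximum flow = 20.
In the residual graph, reachable from Plant: {Plant, Sub1, Bus1, Bus2, Sub4}.
Min-cut edges: Plant→City (13), Bus2→City (7); capacity 13 + 7 = 20.
Cut capacity 28 exceeds the max flow 20, so it is not minimum.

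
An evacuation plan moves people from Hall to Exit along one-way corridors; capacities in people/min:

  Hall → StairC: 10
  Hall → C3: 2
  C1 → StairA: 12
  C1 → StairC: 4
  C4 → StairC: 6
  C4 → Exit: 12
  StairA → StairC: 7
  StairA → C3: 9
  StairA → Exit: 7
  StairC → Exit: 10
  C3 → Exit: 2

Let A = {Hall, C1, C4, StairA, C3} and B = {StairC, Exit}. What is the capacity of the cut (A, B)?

48

Edges leaving {Hall, C1, C4, StairA, C3}: Hall→StairC (10), C1→StairC (4), C4→StairC (6), C4→Exit (12), StairA→StairC (7), StairA→Exit (7), C3→Exit (2).
Cut capacity = 10 + 4 + 6 + 12 + 7 + 7 + 2 = 48.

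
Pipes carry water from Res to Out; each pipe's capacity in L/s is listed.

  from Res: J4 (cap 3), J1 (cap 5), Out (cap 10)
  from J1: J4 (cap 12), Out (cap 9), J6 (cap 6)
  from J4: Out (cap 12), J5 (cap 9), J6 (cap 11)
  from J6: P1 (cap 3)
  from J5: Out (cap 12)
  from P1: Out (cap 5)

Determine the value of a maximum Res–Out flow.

18

Augment Res→Out: bottleneck 10, flow now 10.
Augment Res→J1→Out: bottleneck 5, flow now 15.
Augment Res→J4→Out: bottleneck 3, flow now 18.
No augmenting path remains; maximum flow = 18.
In the residual graph, reachable from Res: {Res}.
Min-cut edges: Res→J1 (5), Res→J4 (3), Res→Out (10); capacity 5 + 3 + 10 = 18.
This cut is saturated, so no flow can exceed 18.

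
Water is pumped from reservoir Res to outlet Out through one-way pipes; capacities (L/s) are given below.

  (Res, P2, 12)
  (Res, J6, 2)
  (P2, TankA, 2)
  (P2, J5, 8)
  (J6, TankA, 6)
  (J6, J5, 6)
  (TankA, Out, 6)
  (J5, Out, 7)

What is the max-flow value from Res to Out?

Augment Res→P2→TankA→Out: bottleneck 2, flow now 2.
Augment Res→P2→J5→Out: bottleneck 7, flow now 9.
Augment Res→J6→TankA→Out: bottleneck 2, flow now 11.
No augmenting path remains; maximum flow = 11.
In the residual graph, reachable from Res: {Res, P2, J5}.
Min-cut edges: Res→J6 (2), P2→TankA (2), J5→Out (7); capacity 2 + 2 + 7 = 11.
This cut is saturated, so no flow can exceed 11.

11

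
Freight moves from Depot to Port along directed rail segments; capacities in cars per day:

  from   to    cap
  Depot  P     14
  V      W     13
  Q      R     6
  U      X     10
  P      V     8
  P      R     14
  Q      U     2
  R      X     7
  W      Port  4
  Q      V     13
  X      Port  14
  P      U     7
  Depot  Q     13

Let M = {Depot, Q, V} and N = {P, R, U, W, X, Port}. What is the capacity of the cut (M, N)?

Edges leaving {Depot, Q, V}: Depot→P (14), Q→R (6), Q→U (2), V→W (13).
Cut capacity = 14 + 6 + 2 + 13 = 35.

35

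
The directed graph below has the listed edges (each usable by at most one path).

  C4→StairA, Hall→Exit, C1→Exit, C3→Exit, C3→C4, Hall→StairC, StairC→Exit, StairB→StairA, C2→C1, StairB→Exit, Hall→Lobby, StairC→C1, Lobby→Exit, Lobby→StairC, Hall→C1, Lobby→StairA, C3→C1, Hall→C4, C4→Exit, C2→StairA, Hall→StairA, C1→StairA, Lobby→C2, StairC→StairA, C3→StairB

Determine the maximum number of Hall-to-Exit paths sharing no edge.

Assign every edge capacity 1; by Menger, the answer equals the max flow.
Path Hall→Exit (+1); total 1.
Path Hall→C4→Exit (+1); total 2.
Path Hall→C1→Exit (+1); total 3.
Path Hall→StairC→Exit (+1); total 4.
Path Hall→Lobby→Exit (+1); total 5.
No residual Hall→Exit path; max flow = 5.
Certifying cut of size 5: {Hall→C1, Hall→C4, Hall→Exit, Hall→Lobby, Hall→StairC}.

5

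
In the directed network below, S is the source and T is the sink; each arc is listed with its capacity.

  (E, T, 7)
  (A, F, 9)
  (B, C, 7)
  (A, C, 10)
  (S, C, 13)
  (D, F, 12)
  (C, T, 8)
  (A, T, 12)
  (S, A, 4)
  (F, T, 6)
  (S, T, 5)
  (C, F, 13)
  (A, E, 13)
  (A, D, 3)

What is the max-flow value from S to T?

Augment S→T: bottleneck 5, flow now 5.
Augment S→A→T: bottleneck 4, flow now 9.
Augment S→C→T: bottleneck 8, flow now 17.
Augment S→C→F→T: bottleneck 5, flow now 22.
No augmenting path remains; maximum flow = 22.
In the residual graph, reachable from S: {S}.
Min-cut edges: S→A (4), S→C (13), S→T (5); capacity 4 + 13 + 5 = 22.
This cut is saturated, so no flow can exceed 22.

22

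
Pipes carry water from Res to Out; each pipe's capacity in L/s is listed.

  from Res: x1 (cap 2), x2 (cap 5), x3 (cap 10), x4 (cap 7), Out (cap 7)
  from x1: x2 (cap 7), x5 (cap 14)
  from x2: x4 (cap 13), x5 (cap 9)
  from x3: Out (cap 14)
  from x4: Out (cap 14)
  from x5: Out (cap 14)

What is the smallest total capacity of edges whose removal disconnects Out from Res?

31

Augment Res→Out: bottleneck 7, flow now 7.
Augment Res→x3→Out: bottleneck 10, flow now 17.
Augment Res→x4→Out: bottleneck 7, flow now 24.
Augment Res→x1→x5→Out: bottleneck 2, flow now 26.
Augment Res→x2→x4→Out: bottleneck 5, flow now 31.
No augmenting path remains; maximum flow = 31.
By max-flow min-cut, the minimum cut capacity equals the max flow.
In the residual graph, reachable from Res: {Res}.
Min-cut edges: Res→x1 (2), Res→x2 (5), Res→x3 (10), Res→x4 (7), Res→Out (7); capacity 2 + 5 + 10 + 7 + 7 = 31.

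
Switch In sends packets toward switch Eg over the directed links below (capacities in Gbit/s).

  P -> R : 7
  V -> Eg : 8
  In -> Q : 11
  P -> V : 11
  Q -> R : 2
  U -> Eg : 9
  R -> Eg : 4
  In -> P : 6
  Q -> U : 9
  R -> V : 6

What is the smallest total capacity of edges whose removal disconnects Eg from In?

Augment In→P→R→Eg: bottleneck 4, flow now 4.
Augment In→P→V→Eg: bottleneck 2, flow now 6.
Augment In→Q→U→Eg: bottleneck 9, flow now 15.
Augment In→Q→R→V→Eg: bottleneck 2, flow now 17.
No augmenting path remains; maximum flow = 17.
By max-flow min-cut, the minimum cut capacity equals the max flow.
In the residual graph, reachable from In: {In}.
Min-cut edges: In→P (6), In→Q (11); capacity 6 + 11 = 17.

17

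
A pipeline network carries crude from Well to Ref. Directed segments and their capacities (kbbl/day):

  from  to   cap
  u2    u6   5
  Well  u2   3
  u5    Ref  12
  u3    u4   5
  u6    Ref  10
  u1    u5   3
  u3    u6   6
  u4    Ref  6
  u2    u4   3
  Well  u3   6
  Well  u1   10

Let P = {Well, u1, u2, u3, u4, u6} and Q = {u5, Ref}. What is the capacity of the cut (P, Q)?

Edges leaving {Well, u1, u2, u3, u4, u6}: u1→u5 (3), u4→Ref (6), u6→Ref (10).
Cut capacity = 3 + 6 + 10 = 19.

19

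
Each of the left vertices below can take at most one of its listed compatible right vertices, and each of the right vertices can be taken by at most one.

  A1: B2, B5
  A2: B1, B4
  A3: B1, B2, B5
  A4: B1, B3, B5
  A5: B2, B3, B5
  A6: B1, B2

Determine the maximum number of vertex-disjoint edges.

Unit-capacity flow: source→left, listed edges, right→sink; max matching = max flow.
Augmenting path A1→B2 (+1); matched 1.
Augmenting path A2→B1 (+1); matched 2.
Augmenting path A3→B5 (+1); matched 3.
Augmenting path A4→B3 (+1); matched 4.
Augmenting path A6→B1→A2→B4 (+1); matched 5.
No augmenting path remains; maximum matching = 5.
König certificate: {A2, B1, B2, B3, B5} is a vertex cover of size 5 (every listed pair touches it), so no matching can be larger.

5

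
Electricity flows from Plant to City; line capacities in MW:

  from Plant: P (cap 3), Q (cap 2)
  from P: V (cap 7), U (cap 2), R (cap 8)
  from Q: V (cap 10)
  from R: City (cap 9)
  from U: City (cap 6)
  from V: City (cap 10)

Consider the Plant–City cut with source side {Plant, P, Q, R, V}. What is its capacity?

Edges leaving {Plant, P, Q, R, V}: P→U (2), R→City (9), V→City (10).
Cut capacity = 2 + 9 + 10 = 21.

21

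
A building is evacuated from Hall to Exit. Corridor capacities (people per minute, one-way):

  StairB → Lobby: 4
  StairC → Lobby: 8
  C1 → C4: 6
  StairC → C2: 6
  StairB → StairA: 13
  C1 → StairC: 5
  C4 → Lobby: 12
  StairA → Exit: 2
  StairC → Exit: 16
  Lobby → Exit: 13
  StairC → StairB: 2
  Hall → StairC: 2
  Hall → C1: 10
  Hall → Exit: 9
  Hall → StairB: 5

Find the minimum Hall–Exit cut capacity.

Augment Hall→Exit: bottleneck 9, flow now 9.
Augment Hall→StairC→Exit: bottleneck 2, flow now 11.
Augment Hall→C1→StairC→Exit: bottleneck 5, flow now 16.
Augment Hall→StairB→StairA→Exit: bottleneck 2, flow now 18.
Augment Hall→StairB→Lobby→Exit: bottleneck 3, flow now 21.
Augment Hall→C1→C4→Lobby→Exit: bottleneck 5, flow now 26.
No augmenting path remains; maximum flow = 26.
By max-flow min-cut, the minimum cut capacity equals the max flow.
In the residual graph, reachable from Hall: {Hall}.
Min-cut edges: Hall→StairC (2), Hall→C1 (10), Hall→StairB (5), Hall→Exit (9); capacity 2 + 10 + 5 + 9 = 26.

26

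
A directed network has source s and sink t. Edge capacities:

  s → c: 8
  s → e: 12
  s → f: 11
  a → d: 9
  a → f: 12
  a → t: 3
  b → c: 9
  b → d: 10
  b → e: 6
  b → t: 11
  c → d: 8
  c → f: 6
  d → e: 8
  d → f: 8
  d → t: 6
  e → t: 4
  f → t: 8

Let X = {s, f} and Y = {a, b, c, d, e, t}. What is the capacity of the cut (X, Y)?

28

Edges leaving {s, f}: s→c (8), s→e (12), f→t (8).
Cut capacity = 8 + 12 + 8 = 28.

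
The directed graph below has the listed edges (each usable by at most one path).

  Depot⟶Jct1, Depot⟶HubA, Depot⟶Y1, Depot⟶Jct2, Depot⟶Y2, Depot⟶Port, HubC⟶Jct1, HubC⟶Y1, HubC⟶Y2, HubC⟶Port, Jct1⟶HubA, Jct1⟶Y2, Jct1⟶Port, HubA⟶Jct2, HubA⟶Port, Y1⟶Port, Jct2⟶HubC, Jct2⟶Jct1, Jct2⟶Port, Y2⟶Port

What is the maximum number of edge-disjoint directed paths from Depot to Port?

Assign every edge capacity 1; by Menger, the answer equals the max flow.
Path Depot→Port (+1); total 1.
Path Depot→Jct1→Port (+1); total 2.
Path Depot→HubA→Port (+1); total 3.
Path Depot→Y1→Port (+1); total 4.
Path Depot→Jct2→Port (+1); total 5.
Path Depot→Y2→Port (+1); total 6.
No residual Depot→Port path; max flow = 6.
Certifying cut of size 6: {Depot→HubA, Depot→Jct1, Depot→Jct2, Depot→Port, Depot→Y1, Depot→Y2}.

6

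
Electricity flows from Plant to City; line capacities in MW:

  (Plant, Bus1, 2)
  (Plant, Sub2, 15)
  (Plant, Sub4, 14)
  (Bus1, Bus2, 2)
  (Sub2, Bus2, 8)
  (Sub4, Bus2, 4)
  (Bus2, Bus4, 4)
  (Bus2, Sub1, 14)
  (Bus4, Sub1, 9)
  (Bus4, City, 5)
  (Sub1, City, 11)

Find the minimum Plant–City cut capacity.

Augment Plant→Bus1→Bus2→Bus4→City: bottleneck 2, flow now 2.
Augment Plant→Sub2→Bus2→Bus4→City: bottleneck 2, flow now 4.
Augment Plant→Sub2→Bus2→Sub1→City: bottleneck 6, flow now 10.
Augment Plant→Sub4→Bus2→Sub1→City: bottleneck 4, flow now 14.
No augmenting path remains; maximum flow = 14.
By max-flow min-cut, the minimum cut capacity equals the max flow.
In the residual graph, reachable from Plant: {Plant, Sub2, Sub4}.
Min-cut edges: Plant→Bus1 (2), Sub2→Bus2 (8), Sub4→Bus2 (4); capacity 2 + 8 + 4 = 14.

14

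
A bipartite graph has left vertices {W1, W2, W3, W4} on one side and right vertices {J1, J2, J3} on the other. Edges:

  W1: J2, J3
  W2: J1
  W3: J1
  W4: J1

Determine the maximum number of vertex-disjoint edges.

2

Unit-capacity flow: source→left, listed edges, right→sink; max matching = max flow.
Augmenting path W1→J2 (+1); matched 1.
Augmenting path W2→J1 (+1); matched 2.
No augmenting path remains; maximum matching = 2.
König certificate: {W1, J1} is a vertex cover of size 2 (every listed pair touches it), so no matching can be larger.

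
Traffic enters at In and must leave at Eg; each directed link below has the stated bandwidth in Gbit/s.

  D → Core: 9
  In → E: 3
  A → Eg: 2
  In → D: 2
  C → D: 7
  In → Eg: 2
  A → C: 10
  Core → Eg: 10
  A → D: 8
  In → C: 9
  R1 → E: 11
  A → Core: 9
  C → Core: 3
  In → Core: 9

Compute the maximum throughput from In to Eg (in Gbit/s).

12

Augment In→Eg: bottleneck 2, flow now 2.
Augment In→Core→Eg: bottleneck 9, flow now 11.
Augment In→C→Core→Eg: bottleneck 1, flow now 12.
No augmenting path remains; maximum flow = 12.
In the residual graph, reachable from In: {In, C, D, E, Core}.
Min-cut edges: In→Eg (2), Core→Eg (10); capacity 2 + 10 = 12.
This cut is saturated, so no flow can exceed 12.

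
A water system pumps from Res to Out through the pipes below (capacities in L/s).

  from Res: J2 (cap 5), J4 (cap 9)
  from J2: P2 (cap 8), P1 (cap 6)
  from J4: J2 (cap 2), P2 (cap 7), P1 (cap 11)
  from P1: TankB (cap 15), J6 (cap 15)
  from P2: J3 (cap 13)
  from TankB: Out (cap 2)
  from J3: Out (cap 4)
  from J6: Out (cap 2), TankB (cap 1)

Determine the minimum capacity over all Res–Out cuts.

8

Augment Res→J2→P1→TankB→Out: bottleneck 2, flow now 2.
Augment Res→J2→P1→J6→Out: bottleneck 2, flow now 4.
Augment Res→J2→P2→J3→Out: bottleneck 1, flow now 5.
Augment Res→J4→P2→J3→Out: bottleneck 3, flow now 8.
No augmenting path remains; maximum flow = 8.
By max-flow min-cut, the minimum cut capacity equals the max flow.
In the residual graph, reachable from Res: {Res, J2, J4, P1, P2, TankB, J3, J6}.
Min-cut edges: TankB→Out (2), J3→Out (4), J6→Out (2); capacity 2 + 4 + 2 = 8.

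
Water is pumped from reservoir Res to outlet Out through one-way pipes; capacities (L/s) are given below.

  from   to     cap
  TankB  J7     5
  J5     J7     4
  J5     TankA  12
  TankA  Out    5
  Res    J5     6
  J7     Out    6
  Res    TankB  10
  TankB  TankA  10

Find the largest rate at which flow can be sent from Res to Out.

11

Augment Res→J5→TankA→Out: bottleneck 5, flow now 5.
Augment Res→J5→J7→Out: bottleneck 1, flow now 6.
Augment Res→TankB→J7→Out: bottleneck 5, flow now 11.
No augmenting path remains; maximum flow = 11.
In the residual graph, reachable from Res: {Res, J5, TankB, TankA, J7}.
Min-cut edges: TankA→Out (5), J7→Out (6); capacity 5 + 6 = 11.
This cut is saturated, so no flow can exceed 11.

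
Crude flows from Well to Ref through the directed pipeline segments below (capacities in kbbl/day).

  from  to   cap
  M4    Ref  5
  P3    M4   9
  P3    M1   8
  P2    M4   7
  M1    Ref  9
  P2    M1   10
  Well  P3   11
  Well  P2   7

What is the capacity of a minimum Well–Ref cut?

14

Augment Well→P3→M4→Ref: bottleneck 5, flow now 5.
Augment Well→P3→M1→Ref: bottleneck 6, flow now 11.
Augment Well→P2→M1→Ref: bottleneck 3, flow now 14.
No augmenting path remains; maximum flow = 14.
By max-flow min-cut, the minimum cut capacity equals the max flow.
In the residual graph, reachable from Well: {Well, P3, P2, M4, M1}.
Min-cut edges: M4→Ref (5), M1→Ref (9); capacity 5 + 9 = 14.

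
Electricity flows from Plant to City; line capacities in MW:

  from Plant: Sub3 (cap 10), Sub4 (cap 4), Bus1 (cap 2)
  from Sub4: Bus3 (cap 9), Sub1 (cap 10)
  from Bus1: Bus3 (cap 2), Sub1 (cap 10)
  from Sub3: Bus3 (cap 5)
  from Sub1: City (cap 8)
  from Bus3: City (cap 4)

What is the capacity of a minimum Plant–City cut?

10

Augment Plant→Sub4→Sub1→City: bottleneck 4, flow now 4.
Augment Plant→Bus1→Sub1→City: bottleneck 2, flow now 6.
Augment Plant→Sub3→Bus3→City: bottleneck 4, flow now 10.
No augmenting path remains; maximum flow = 10.
By max-flow min-cut, the minimum cut capacity equals the max flow.
In the residual graph, reachable from Plant: {Plant, Sub3, Bus3}.
Min-cut edges: Plant→Sub4 (4), Plant→Bus1 (2), Bus3→City (4); capacity 4 + 2 + 4 = 10.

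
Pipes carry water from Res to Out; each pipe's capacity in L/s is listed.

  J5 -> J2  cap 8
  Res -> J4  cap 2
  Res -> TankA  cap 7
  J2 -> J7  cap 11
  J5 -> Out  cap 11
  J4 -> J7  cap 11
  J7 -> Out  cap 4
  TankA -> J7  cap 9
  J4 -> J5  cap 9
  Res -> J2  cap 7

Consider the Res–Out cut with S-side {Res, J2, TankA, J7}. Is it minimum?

Yes — it is a minimum cut (capacity 6).

Given cut capacity: 2 + 4 = 6.
Augment Res→J2→J7→Out: bottleneck 4, flow now 4.
Augment Res→J4→J5→Out: bottleneck 2, flow now 6.
No augmenting path remains; maximum flow = 6.
Cut capacity 6 equals the max flow, so it is a minimum cut.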